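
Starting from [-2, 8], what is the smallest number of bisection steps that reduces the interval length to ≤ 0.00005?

18

Width after n steps is 10/2^n. Need 2^n ≥ 10/0.00005 = 200000.
2^17 = 131072 < 200000 ≤ 2^18 = 262144, so n = 18.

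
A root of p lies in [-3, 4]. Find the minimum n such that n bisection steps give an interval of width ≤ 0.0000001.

27

Width after n steps is 7/2^n. Need 2^n ≥ 7/0.0000001 = 70000000.
2^26 = 67108864 < 70000000 ≤ 2^27 = 134217728, so n = 27.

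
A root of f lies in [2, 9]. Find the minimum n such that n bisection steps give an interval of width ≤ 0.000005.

Width after n steps is 7/2^n. Need 2^n ≥ 7/0.000005 = 1400000.
2^20 = 1048576 < 1400000 ≤ 2^21 = 2097152, so n = 21.

21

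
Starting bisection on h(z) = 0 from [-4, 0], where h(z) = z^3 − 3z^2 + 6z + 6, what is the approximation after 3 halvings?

m = -2, h(m) = -26 (−); new bracket [-2, 0]
m = -1, h(m) = -4 (−); new bracket [-1, 0]
m = -0.5, h(m) = 2.125 (+); new bracket [-1, -0.5]

-0.5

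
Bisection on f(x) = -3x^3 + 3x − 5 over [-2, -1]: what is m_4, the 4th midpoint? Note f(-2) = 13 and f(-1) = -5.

-1.4375

f(-1.5) = 0.625 > 0, so the root lies in [-1.5, -1]
f(-1.25) = -2.890625 < 0, so the root lies in [-1.5, -1.25]
f(-1.375) = -1.326172 < 0, so the root lies in [-1.5, -1.375]
f(-1.4375) = -0.4011 < 0, so the root lies in [-1.5, -1.4375]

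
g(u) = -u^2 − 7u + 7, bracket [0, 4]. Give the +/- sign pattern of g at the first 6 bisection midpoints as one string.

--+++-

midpoint 2: g = -11 < 0 → [0, 2]
midpoint 1: g = -1 < 0 → [0, 1]
midpoint 0.5: g = 3.25 > 0 → [0.5, 1]
midpoint 0.75: g = 1.1875 > 0 → [0.75, 1]
midpoint 0.875: g = 0.1094 > 0 → [0.875, 1]
midpoint 0.9375: g = -0.4414 < 0 → [0.875, 0.9375]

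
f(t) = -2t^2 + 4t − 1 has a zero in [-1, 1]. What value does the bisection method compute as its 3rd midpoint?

0.25

midpoint 0: f = -1 < 0 → [0, 1]
midpoint 0.5: f = 0.5 > 0 → [0, 0.5]
midpoint 0.25: f = -0.125 < 0 → [0.25, 0.5]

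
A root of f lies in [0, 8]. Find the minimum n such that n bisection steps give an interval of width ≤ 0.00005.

Width after n steps is 8/2^n. Need 2^n ≥ 8/0.00005 = 160000.
2^17 = 131072 < 160000 ≤ 2^18 = 262144, so n = 18.

18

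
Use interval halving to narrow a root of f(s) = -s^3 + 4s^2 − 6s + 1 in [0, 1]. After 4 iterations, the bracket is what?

[0.1875, 0.25]

midpoint 0.5: f = -1.125 < 0 → [0, 0.5]
midpoint 0.25: f = -0.265625 < 0 → [0, 0.25]
midpoint 0.125: f = 0.310547 > 0 → [0.125, 0.25]
midpoint 0.1875: f = 0.009 > 0 → [0.1875, 0.25]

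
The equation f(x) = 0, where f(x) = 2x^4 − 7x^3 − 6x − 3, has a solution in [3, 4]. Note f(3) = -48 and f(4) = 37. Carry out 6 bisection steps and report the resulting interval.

x = 3.5 gives f = -24, negative; keep [3.5, 4]
x = 3.75 gives f = 0.867188, positive; keep [3.5, 3.75]
x = 3.625 gives f = -12.841309, negative; keep [3.625, 3.75]
x = 3.6875 gives f = -6.322, negative; keep [3.6875, 3.75]
x = 3.71875 gives f = -2.8132, negative; keep [3.71875, 3.75]
x = 3.734375 gives f = -0.9947, negative; keep [3.734375, 3.75]

[3.734375, 3.75]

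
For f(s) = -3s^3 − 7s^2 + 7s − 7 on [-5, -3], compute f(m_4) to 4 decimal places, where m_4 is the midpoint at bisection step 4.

4.9707

f(-4) = 45 > 0, so the root lies in [-4, -3]
f(-3.5) = 11.375 > 0, so the root lies in [-3.5, -3]
f(-3.25) = -0.703125 < 0, so the root lies in [-3.5, -3.25]
f(-3.375) = 4.9707 > 0, so the root lies in [-3.375, -3.25]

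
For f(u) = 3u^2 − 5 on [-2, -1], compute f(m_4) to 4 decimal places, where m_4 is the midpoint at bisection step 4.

0.1680

f(-1.5) = 1.75 > 0, so the root lies in [-1.5, -1]
f(-1.25) = -0.3125 < 0, so the root lies in [-1.5, -1.25]
f(-1.375) = 0.671875 > 0, so the root lies in [-1.375, -1.25]
f(-1.3125) = 0.168 > 0, so the root lies in [-1.3125, -1.25]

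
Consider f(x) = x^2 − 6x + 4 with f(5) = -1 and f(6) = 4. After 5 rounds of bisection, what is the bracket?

m = 5.5, f(m) = 1.25 (+); new bracket [5, 5.5]
m = 5.25, f(m) = 0.0625 (+); new bracket [5, 5.25]
m = 5.125, f(m) = -0.484375 (−); new bracket [5.125, 5.25]
m = 5.1875, f(m) = -0.2148 (−); new bracket [5.1875, 5.25]
m = 5.21875, f(m) = -0.0771 (−); new bracket [5.21875, 5.25]

[5.21875, 5.25]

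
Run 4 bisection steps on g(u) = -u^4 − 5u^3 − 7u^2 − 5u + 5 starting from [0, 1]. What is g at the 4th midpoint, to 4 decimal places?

g(0.5) = 0.0625 > 0, so the root lies in [0.5, 1]
g(0.75) = -5.113281 < 0, so the root lies in [0.5, 0.75]
g(0.625) = -2.232666 < 0, so the root lies in [0.5, 0.625]
g(0.5625) = -1.0173 < 0, so the root lies in [0.5, 0.5625]

-1.0173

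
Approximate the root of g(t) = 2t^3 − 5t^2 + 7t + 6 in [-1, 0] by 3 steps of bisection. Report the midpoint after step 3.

-0.625

g(-0.5) = 1 > 0, so the root lies in [-1, -0.5]
g(-0.75) = -2.90625 < 0, so the root lies in [-0.75, -0.5]
g(-0.625) = -0.816406 < 0, so the root lies in [-0.625, -0.5]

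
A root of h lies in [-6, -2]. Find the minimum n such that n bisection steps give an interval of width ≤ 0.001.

Width after n steps is 4/2^n. Need 2^n ≥ 4/0.001 = 4000.
2^11 = 2048 < 4000 ≤ 2^12 = 4096, so n = 12.

12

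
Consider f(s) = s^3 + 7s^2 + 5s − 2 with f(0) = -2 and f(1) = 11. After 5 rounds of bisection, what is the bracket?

midpoint 0.5: f = 2.375 > 0 → [0, 0.5]
midpoint 0.25: f = -0.296875 < 0 → [0.25, 0.5]
midpoint 0.375: f = 0.912109 > 0 → [0.25, 0.375]
midpoint 0.3125: f = 0.2766 > 0 → [0.25, 0.3125]
midpoint 0.28125: f = -0.0178 < 0 → [0.28125, 0.3125]

[0.28125, 0.3125]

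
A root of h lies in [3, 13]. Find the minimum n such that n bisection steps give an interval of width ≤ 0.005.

11

Width after n steps is 10/2^n. Need 2^n ≥ 10/0.005 = 2000.
2^10 = 1024 < 2000 ≤ 2^11 = 2048, so n = 11.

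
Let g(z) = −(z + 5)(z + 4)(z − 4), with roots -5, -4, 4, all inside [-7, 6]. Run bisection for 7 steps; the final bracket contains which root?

4

midpoint -0.5: g = 70.875 > 0 → [-0.5, 6]
midpoint 2.75: g = 65.390625 > 0 → [2.75, 6]
midpoint 4.375: g = -29.443359 < 0 → [2.75, 4.375]
midpoint 3.5625: g = 28.3298 > 0 → [3.5625, 4.375]
midpoint 3.96875: g = 2.2334 > 0 → [3.96875, 4.375]
midpoint 4.171875: g = -12.8823 < 0 → [3.96875, 4.171875]
midpoint 4.0703125: g = -5.1469 < 0 → [3.96875, 4.0703125]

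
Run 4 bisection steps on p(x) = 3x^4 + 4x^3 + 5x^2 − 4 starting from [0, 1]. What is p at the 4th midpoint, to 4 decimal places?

p(0.5) = -2.0625 < 0, so the root lies in [0.5, 1]
p(0.75) = 1.449219 > 0, so the root lies in [0.5, 0.75]
p(0.625) = -0.612549 < 0, so the root lies in [0.625, 0.75]
p(0.6875) = 0.3333 > 0, so the root lies in [0.625, 0.6875]

0.3333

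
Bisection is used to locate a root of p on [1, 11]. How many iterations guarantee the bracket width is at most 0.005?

11

Width after n steps is 10/2^n. Need 2^n ≥ 10/0.005 = 2000.
2^10 = 1024 < 2000 ≤ 2^11 = 2048, so n = 11.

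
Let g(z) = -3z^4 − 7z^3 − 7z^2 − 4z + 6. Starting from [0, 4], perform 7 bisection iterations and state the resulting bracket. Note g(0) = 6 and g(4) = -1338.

g(2) = -134 < 0, so the root lies in [0, 2]
g(1) = -15 < 0, so the root lies in [0, 1]
g(0.5) = 1.1875 > 0, so the root lies in [0.5, 1]
g(0.75) = -4.8398 < 0, so the root lies in [0.5, 0.75]
g(0.625) = -1.4011 < 0, so the root lies in [0.5, 0.625]
g(0.5625) = -0.011 < 0, so the root lies in [0.5, 0.5625]
g(0.53125) = 0.6109 > 0, so the root lies in [0.53125, 0.5625]

[0.53125, 0.5625]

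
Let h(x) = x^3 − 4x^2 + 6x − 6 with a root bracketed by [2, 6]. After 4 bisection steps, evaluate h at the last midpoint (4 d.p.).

1.0469

midpoint 4: h = 18 > 0 → [2, 4]
midpoint 3: h = 3 > 0 → [2, 3]
midpoint 2.5: h = -0.375 < 0 → [2.5, 3]
midpoint 2.75: h = 1.0469 > 0 → [2.5, 2.75]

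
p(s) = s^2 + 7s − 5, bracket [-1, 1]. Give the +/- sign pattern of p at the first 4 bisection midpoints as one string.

--+-

s = 0 gives p = -5, negative; keep [0, 1]
s = 0.5 gives p = -1.25, negative; keep [0.5, 1]
s = 0.75 gives p = 0.8125, positive; keep [0.5, 0.75]
s = 0.625 gives p = -0.2344, negative; keep [0.625, 0.75]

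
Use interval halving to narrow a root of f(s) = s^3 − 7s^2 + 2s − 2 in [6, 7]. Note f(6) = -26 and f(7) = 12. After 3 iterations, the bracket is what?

midpoint 6.5: f = -10.125 < 0 → [6.5, 7]
midpoint 6.75: f = 0.109375 > 0 → [6.5, 6.75]
midpoint 6.625: f = -5.208984 < 0 → [6.625, 6.75]

[6.625, 6.75]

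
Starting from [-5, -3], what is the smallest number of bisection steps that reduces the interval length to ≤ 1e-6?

Width after n steps is 2/2^n. Need 2^n ≥ 2/1e-6 = 2000000.
2^20 = 1048576 < 2000000 ≤ 2^21 = 2097152, so n = 21.

21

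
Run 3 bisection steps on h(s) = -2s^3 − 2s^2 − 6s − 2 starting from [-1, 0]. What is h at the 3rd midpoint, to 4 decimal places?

m = -0.5, h(m) = 0.75 (+); new bracket [-0.5, 0]
m = -0.25, h(m) = -0.59375 (−); new bracket [-0.5, -0.25]
m = -0.375, h(m) = 0.074219 (+); new bracket [-0.375, -0.25]

0.0742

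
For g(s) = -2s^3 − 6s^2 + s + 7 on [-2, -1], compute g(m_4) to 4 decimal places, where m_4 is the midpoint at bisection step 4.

m = -1.5, g(m) = -1.25 (−); new bracket [-1.5, -1]
m = -1.25, g(m) = 0.28125 (+); new bracket [-1.5, -1.25]
m = -1.375, g(m) = -0.519531 (−); new bracket [-1.375, -1.25]
m = -1.3125, g(m) = -0.1265 (−); new bracket [-1.3125, -1.25]

-0.1265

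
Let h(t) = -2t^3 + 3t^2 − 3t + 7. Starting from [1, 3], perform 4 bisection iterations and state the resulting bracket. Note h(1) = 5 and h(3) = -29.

[1.75, 1.875]

t = 2 gives h = -3, negative; keep [1, 2]
t = 1.5 gives h = 2.5, positive; keep [1.5, 2]
t = 1.75 gives h = 0.21875, positive; keep [1.75, 2]
t = 1.875 gives h = -1.2617, negative; keep [1.75, 1.875]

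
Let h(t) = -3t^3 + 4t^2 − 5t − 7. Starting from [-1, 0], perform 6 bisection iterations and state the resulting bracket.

[-0.734375, -0.71875]

midpoint -0.5: h = -3.125 < 0 → [-1, -0.5]
midpoint -0.75: h = 0.265625 > 0 → [-0.75, -0.5]
midpoint -0.625: h = -1.580078 < 0 → [-0.75, -0.625]
midpoint -0.6875: h = -0.697 < 0 → [-0.75, -0.6875]
midpoint -0.71875: h = -0.2259 < 0 → [-0.75, -0.71875]
midpoint -0.734375: h = 0.0173 > 0 → [-0.734375, -0.71875]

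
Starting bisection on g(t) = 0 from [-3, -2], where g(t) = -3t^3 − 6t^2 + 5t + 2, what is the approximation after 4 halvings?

-2.5625

g(-2.5) = -1.125 < 0, so the root lies in [-3, -2.5]
g(-2.75) = 5.265625 > 0, so the root lies in [-2.75, -2.5]
g(-2.625) = 1.794922 > 0, so the root lies in [-2.625, -2.5]
g(-2.5625) = 0.2683 > 0, so the root lies in [-2.5625, -2.5]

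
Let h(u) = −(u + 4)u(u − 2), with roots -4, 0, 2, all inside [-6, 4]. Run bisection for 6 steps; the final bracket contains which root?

u = -1 gives h = -9, negative; keep [-6, -1]
u = -3.5 gives h = -9.625, negative; keep [-6, -3.5]
u = -4.75 gives h = 24.046875, positive; keep [-4.75, -3.5]
u = -4.125 gives h = 3.1582, positive; keep [-4.125, -3.5]
u = -3.8125 gives h = -4.155, negative; keep [-4.125, -3.8125]
u = -3.96875 gives h = -0.7403, negative; keep [-4.125, -3.96875]

-4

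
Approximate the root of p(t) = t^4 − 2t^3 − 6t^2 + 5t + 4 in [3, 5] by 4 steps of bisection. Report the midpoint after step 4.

t = 4 gives p = 56, positive; keep [3, 4]
t = 3.5 gives p = 12.3125, positive; keep [3, 3.5]
t = 3.25 gives p = -0.214844, negative; keep [3.25, 3.5]
t = 3.375 gives p = 5.3909, positive; keep [3.25, 3.375]

3.375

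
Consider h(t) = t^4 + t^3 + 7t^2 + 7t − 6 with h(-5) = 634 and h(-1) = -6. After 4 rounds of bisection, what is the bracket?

[-1.5, -1.25]

t = -3 gives h = 90, positive; keep [-3, -1]
t = -2 gives h = 16, positive; keep [-2, -1]
t = -1.5 gives h = 0.9375, positive; keep [-1.5, -1]
t = -1.25 gives h = -3.3242, negative; keep [-1.5, -1.25]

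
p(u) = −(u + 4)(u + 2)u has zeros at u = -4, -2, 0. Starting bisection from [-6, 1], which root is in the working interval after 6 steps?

midpoint -2.5: p = -1.875 < 0 → [-6, -2.5]
midpoint -4.25: p = 2.390625 > 0 → [-4.25, -2.5]
midpoint -3.375: p = -2.900391 < 0 → [-4.25, -3.375]
midpoint -3.8125: p = -1.2957 < 0 → [-4.25, -3.8125]
midpoint -4.03125: p = 0.2559 > 0 → [-4.03125, -3.8125]
midpoint -3.921875: p = -0.5889 < 0 → [-4.03125, -3.921875]

-4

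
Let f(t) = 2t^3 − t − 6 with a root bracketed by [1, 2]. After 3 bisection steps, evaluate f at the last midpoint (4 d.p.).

f(1.5) = -0.75 < 0, so the root lies in [1.5, 2]
f(1.75) = 2.96875 > 0, so the root lies in [1.5, 1.75]
f(1.625) = 0.957031 > 0, so the root lies in [1.5, 1.625]

0.9570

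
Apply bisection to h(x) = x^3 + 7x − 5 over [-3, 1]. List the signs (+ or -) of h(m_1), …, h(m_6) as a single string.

---+-+

h(-1) = -13 < 0, so the root lies in [-1, 1]
h(0) = -5 < 0, so the root lies in [0, 1]
h(0.5) = -1.375 < 0, so the root lies in [0.5, 1]
h(0.75) = 0.6719 > 0, so the root lies in [0.5, 0.75]
h(0.625) = -0.3809 < 0, so the root lies in [0.625, 0.75]
h(0.6875) = 0.1375 > 0, so the root lies in [0.625, 0.6875]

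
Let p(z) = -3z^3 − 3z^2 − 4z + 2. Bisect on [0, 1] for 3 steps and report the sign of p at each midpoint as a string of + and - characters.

p(0.5) = -1.125 < 0, so the root lies in [0, 0.5]
p(0.25) = 0.765625 > 0, so the root lies in [0.25, 0.5]
p(0.375) = -0.080078 < 0, so the root lies in [0.25, 0.375]

-+-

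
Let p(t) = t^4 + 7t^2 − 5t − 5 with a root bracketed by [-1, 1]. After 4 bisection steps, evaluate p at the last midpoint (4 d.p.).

1.0120

m = 0, p(m) = -5 (−); new bracket [-1, 0]
m = -0.5, p(m) = -0.6875 (−); new bracket [-1, -0.5]
m = -0.75, p(m) = 3.003906 (+); new bracket [-0.75, -0.5]
m = -0.625, p(m) = 1.012 (+); new bracket [-0.625, -0.5]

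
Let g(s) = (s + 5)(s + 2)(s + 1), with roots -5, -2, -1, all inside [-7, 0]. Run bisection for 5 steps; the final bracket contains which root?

-5

midpoint -3.5: g = 5.625 > 0 → [-7, -3.5]
midpoint -5.25: g = -3.453125 < 0 → [-5.25, -3.5]
midpoint -4.375: g = 5.009766 > 0 → [-5.25, -4.375]
midpoint -4.8125: g = 2.0105 > 0 → [-5.25, -4.8125]
midpoint -5.03125: g = -0.3819 < 0 → [-5.03125, -4.8125]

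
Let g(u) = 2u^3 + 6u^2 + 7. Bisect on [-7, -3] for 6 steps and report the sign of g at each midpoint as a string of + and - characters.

u = -5 gives g = -93, negative; keep [-5, -3]
u = -4 gives g = -25, negative; keep [-4, -3]
u = -3.5 gives g = -5.25, negative; keep [-3.5, -3]
u = -3.25 gives g = 1.7188, positive; keep [-3.5, -3.25]
u = -3.375 gives g = -1.543, negative; keep [-3.375, -3.25]
u = -3.3125 gives g = 0.1421, positive; keep [-3.375, -3.3125]

---+-+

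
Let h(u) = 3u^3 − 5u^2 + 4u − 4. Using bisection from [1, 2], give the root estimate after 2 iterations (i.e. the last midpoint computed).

u = 1.5 gives h = 0.875, positive; keep [1, 1.5]
u = 1.25 gives h = -0.953125, negative; keep [1.25, 1.5]

1.25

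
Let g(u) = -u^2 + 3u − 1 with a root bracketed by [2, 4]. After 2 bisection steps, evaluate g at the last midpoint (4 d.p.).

m = 3, g(m) = -1 (−); new bracket [2, 3]
m = 2.5, g(m) = 0.25 (+); new bracket [2.5, 3]

0.2500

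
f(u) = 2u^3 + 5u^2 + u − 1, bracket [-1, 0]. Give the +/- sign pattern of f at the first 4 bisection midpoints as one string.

-+-+

f(-0.5) = -0.5 < 0, so the root lies in [-1, -0.5]
f(-0.75) = 0.21875 > 0, so the root lies in [-0.75, -0.5]
f(-0.625) = -0.160156 < 0, so the root lies in [-0.75, -0.625]
f(-0.6875) = 0.0259 > 0, so the root lies in [-0.6875, -0.625]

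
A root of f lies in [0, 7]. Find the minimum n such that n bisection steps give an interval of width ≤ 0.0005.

Width after n steps is 7/2^n. Need 2^n ≥ 7/0.0005 = 14000.
2^13 = 8192 < 14000 ≤ 2^14 = 16384, so n = 14.

14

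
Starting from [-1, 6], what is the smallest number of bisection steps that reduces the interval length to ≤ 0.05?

Width after n steps is 7/2^n. Need 2^n ≥ 7/0.05 = 140.
2^7 = 128 < 140 ≤ 2^8 = 256, so n = 8.

8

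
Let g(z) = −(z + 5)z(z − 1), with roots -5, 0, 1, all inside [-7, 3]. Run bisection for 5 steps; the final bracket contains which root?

midpoint -2: g = -18 < 0 → [-7, -2]
midpoint -4.5: g = -12.375 < 0 → [-7, -4.5]
midpoint -5.75: g = 29.109375 > 0 → [-5.75, -4.5]
midpoint -5.125: g = 3.9238 > 0 → [-5.125, -4.5]
midpoint -4.8125: g = -5.2449 < 0 → [-5.125, -4.8125]

-5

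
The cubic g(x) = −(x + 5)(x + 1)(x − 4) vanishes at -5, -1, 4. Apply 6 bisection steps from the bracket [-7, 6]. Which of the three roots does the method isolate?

4

x = -0.5 gives g = 10.125, positive; keep [-0.5, 6]
x = 2.75 gives g = 36.328125, positive; keep [2.75, 6]
x = 4.375 gives g = -18.896484, negative; keep [2.75, 4.375]
x = 3.5625 gives g = 17.0916, positive; keep [3.5625, 4.375]
x = 3.96875 gives g = 1.3926, positive; keep [3.96875, 4.375]
x = 4.171875 gives g = -8.153, negative; keep [3.96875, 4.171875]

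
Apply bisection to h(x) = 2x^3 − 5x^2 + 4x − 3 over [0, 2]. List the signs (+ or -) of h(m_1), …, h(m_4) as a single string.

x = 1 gives h = -2, negative; keep [1, 2]
x = 1.5 gives h = -1.5, negative; keep [1.5, 2]
x = 1.75 gives h = -0.59375, negative; keep [1.75, 2]
x = 1.875 gives h = 0.1055, positive; keep [1.75, 1.875]

---+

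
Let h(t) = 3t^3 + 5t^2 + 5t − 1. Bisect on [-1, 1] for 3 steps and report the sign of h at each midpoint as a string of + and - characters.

t = 0 gives h = -1, negative; keep [0, 1]
t = 0.5 gives h = 3.125, positive; keep [0, 0.5]
t = 0.25 gives h = 0.609375, positive; keep [0, 0.25]

-++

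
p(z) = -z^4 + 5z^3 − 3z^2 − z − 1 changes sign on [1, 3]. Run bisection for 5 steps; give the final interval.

m = 2, p(m) = 9 (+); new bracket [1, 2]
m = 1.5, p(m) = 2.5625 (+); new bracket [1, 1.5]
m = 1.25, p(m) = 0.386719 (+); new bracket [1, 1.25]
m = 1.125, p(m) = -0.4045 (−); new bracket [1.125, 1.25]
m = 1.1875, p(m) = -0.0337 (−); new bracket [1.1875, 1.25]

[1.1875, 1.25]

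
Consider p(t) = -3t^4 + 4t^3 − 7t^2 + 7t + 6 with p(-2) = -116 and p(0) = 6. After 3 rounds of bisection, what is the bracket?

m = -1, p(m) = -15 (−); new bracket [-1, 0]
m = -0.5, p(m) = 0.0625 (+); new bracket [-1, -0.5]
m = -0.75, p(m) = -5.824219 (−); new bracket [-0.75, -0.5]

[-0.75, -0.5]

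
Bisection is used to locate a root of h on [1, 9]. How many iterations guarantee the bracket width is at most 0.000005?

21

Width after n steps is 8/2^n. Need 2^n ≥ 8/0.000005 = 1600000.
2^20 = 1048576 < 1600000 ≤ 2^21 = 2097152, so n = 21.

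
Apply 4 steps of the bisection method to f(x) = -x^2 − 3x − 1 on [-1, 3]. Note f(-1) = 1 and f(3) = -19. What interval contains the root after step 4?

[-0.5, -0.25]

f(1) = -5 < 0, so the root lies in [-1, 1]
f(0) = -1 < 0, so the root lies in [-1, 0]
f(-0.5) = 0.25 > 0, so the root lies in [-0.5, 0]
f(-0.25) = -0.3125 < 0, so the root lies in [-0.5, -0.25]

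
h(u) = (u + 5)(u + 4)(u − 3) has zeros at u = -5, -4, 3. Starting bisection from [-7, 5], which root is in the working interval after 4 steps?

3

h(-1) = -48 < 0, so the root lies in [-1, 5]
h(2) = -42 < 0, so the root lies in [2, 5]
h(3.5) = 31.875 > 0, so the root lies in [2, 3.5]
h(2.75) = -13.0781 < 0, so the root lies in [2.75, 3.5]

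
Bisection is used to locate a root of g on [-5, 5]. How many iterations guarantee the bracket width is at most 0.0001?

Width after n steps is 10/2^n. Need 2^n ≥ 10/0.0001 = 100000.
2^16 = 65536 < 100000 ≤ 2^17 = 131072, so n = 17.

17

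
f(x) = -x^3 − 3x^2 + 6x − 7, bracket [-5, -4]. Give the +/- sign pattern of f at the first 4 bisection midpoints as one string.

m = -4.5, f(m) = -3.625 (−); new bracket [-5, -4.5]
m = -4.75, f(m) = 3.984375 (+); new bracket [-4.75, -4.5]
m = -4.625, f(m) = 0.009766 (+); new bracket [-4.625, -4.5]
m = -4.5625, f(m) = -1.8494 (−); new bracket [-4.625, -4.5625]

-++-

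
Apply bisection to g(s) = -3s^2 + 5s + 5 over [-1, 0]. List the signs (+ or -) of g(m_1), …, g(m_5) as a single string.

g(-0.5) = 1.75 > 0, so the root lies in [-1, -0.5]
g(-0.75) = -0.4375 < 0, so the root lies in [-0.75, -0.5]
g(-0.625) = 0.703125 > 0, so the root lies in [-0.75, -0.625]
g(-0.6875) = 0.1445 > 0, so the root lies in [-0.75, -0.6875]
g(-0.71875) = -0.1436 < 0, so the root lies in [-0.71875, -0.6875]

+-++-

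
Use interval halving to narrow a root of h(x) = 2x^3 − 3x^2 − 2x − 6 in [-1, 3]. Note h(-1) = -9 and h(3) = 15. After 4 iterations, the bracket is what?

midpoint 1: h = -9 < 0 → [1, 3]
midpoint 2: h = -6 < 0 → [2, 3]
midpoint 2.5: h = 1.5 > 0 → [2, 2.5]
midpoint 2.25: h = -2.9062 < 0 → [2.25, 2.5]

[2.25, 2.5]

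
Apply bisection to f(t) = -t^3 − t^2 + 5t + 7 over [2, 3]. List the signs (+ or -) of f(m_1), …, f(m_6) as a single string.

-+-+++

f(2.5) = -2.375 < 0, so the root lies in [2, 2.5]
f(2.25) = 1.796875 > 0, so the root lies in [2.25, 2.5]
f(2.375) = -0.162109 < 0, so the root lies in [2.25, 2.375]
f(2.3125) = 0.8484 > 0, so the root lies in [2.3125, 2.375]
f(2.34375) = 0.351 > 0, so the root lies in [2.34375, 2.375]
f(2.359375) = 0.0964 > 0, so the root lies in [2.359375, 2.375]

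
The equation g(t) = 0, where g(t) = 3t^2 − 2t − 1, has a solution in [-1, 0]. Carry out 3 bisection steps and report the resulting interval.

t = -0.5 gives g = 0.75, positive; keep [-0.5, 0]
t = -0.25 gives g = -0.3125, negative; keep [-0.5, -0.25]
t = -0.375 gives g = 0.171875, positive; keep [-0.375, -0.25]

[-0.375, -0.25]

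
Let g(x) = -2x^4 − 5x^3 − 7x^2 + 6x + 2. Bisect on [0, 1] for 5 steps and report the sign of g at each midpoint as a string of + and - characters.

+-+++

x = 0.5 gives g = 2.5, positive; keep [0.5, 1]
x = 0.75 gives g = -0.179688, negative; keep [0.5, 0.75]
x = 0.625 gives g = 1.489746, positive; keep [0.625, 0.75]
x = 0.6875 gives g = 0.7448, positive; keep [0.6875, 0.75]
x = 0.71875 gives g = 0.306, positive; keep [0.71875, 0.75]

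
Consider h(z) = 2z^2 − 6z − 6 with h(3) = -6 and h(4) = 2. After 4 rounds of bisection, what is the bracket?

[3.75, 3.8125]

z = 3.5 gives h = -2.5, negative; keep [3.5, 4]
z = 3.75 gives h = -0.375, negative; keep [3.75, 4]
z = 3.875 gives h = 0.78125, positive; keep [3.75, 3.875]
z = 3.8125 gives h = 0.1953, positive; keep [3.75, 3.8125]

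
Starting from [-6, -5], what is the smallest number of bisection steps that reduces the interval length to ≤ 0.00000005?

25

Width after n steps is 1/2^n. Need 2^n ≥ 1/0.00000005 = 20000000.
2^24 = 16777216 < 20000000 ≤ 2^25 = 33554432, so n = 25.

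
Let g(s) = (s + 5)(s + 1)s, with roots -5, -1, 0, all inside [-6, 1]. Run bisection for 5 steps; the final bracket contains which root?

-5

midpoint -2.5: g = 9.375 > 0 → [-6, -2.5]
midpoint -4.25: g = 10.359375 > 0 → [-6, -4.25]
midpoint -5.125: g = -2.642578 < 0 → [-5.125, -4.25]
midpoint -4.6875: g = 5.4016 > 0 → [-5.125, -4.6875]
midpoint -4.90625: g = 1.7967 > 0 → [-5.125, -4.90625]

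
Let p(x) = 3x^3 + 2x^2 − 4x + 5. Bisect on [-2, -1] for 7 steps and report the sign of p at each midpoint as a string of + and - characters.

++-+++-

midpoint -1.5: p = 5.375 > 0 → [-2, -1.5]
midpoint -1.75: p = 2.046875 > 0 → [-2, -1.75]
midpoint -1.875: p = -0.244141 < 0 → [-1.875, -1.75]
midpoint -1.8125: p = 0.9573 > 0 → [-1.875, -1.8125]
midpoint -1.84375: p = 0.3708 > 0 → [-1.875, -1.84375]
midpoint -1.859375: p = 0.0669 > 0 → [-1.875, -1.859375]
midpoint -1.8671875: p = -0.0877 < 0 → [-1.8671875, -1.859375]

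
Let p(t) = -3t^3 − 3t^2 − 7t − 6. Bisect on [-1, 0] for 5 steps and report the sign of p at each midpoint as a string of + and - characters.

---++

m = -0.5, p(m) = -2.875 (−); new bracket [-1, -0.5]
m = -0.75, p(m) = -1.171875 (−); new bracket [-1, -0.75]
m = -0.875, p(m) = -0.162109 (−); new bracket [-1, -0.875]
m = -0.9375, p(m) = 0.3977 (+); new bracket [-0.9375, -0.875]
m = -0.90625, p(m) = 0.1128 (+); new bracket [-0.90625, -0.875]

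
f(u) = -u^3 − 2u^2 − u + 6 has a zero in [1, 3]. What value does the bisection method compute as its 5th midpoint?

1.1875

u = 2 gives f = -12, negative; keep [1, 2]
u = 1.5 gives f = -3.375, negative; keep [1, 1.5]
u = 1.25 gives f = -0.328125, negative; keep [1, 1.25]
u = 1.125 gives f = 0.9199, positive; keep [1.125, 1.25]
u = 1.1875 gives f = 0.3176, positive; keep [1.1875, 1.25]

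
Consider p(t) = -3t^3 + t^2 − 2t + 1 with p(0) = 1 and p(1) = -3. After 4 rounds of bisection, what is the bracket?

t = 0.5 gives p = -0.125, negative; keep [0, 0.5]
t = 0.25 gives p = 0.515625, positive; keep [0.25, 0.5]
t = 0.375 gives p = 0.232422, positive; keep [0.375, 0.5]
t = 0.4375 gives p = 0.0652, positive; keep [0.4375, 0.5]

[0.4375, 0.5]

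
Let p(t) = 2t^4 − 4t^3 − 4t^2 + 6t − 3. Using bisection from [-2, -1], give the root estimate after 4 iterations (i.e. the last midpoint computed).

m = -1.5, p(m) = 2.625 (+); new bracket [-1.5, -1]
m = -1.25, p(m) = -4.054688 (−); new bracket [-1.5, -1.25]
m = -1.375, p(m) = -1.265137 (−); new bracket [-1.5, -1.375]
m = -1.4375, p(m) = 0.5313 (+); new bracket [-1.4375, -1.375]

-1.4375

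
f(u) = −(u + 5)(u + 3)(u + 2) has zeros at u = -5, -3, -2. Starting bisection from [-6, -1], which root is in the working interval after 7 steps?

-5

u = -3.5 gives f = -1.125, negative; keep [-6, -3.5]
u = -4.75 gives f = -1.203125, negative; keep [-6, -4.75]
u = -5.375 gives f = 3.005859, positive; keep [-5.375, -4.75]
u = -5.0625 gives f = 0.3948, positive; keep [-5.0625, -4.75]
u = -4.90625 gives f = -0.5194, negative; keep [-5.0625, -4.90625]
u = -4.984375 gives f = -0.0925, negative; keep [-5.0625, -4.984375]
u = -5.0234375 gives f = 0.1434, positive; keep [-5.0234375, -4.984375]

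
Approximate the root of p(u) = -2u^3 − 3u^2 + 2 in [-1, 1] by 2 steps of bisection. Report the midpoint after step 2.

0.5

p(0) = 2 > 0, so the root lies in [0, 1]
p(0.5) = 1 > 0, so the root lies in [0.5, 1]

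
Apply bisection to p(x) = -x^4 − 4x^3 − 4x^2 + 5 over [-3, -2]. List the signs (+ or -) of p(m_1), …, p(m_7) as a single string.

p(-2.5) = 3.4375 > 0, so the root lies in [-3, -2.5]
p(-2.75) = 0.746094 > 0, so the root lies in [-3, -2.75]
p(-2.875) = -1.328369 < 0, so the root lies in [-2.875, -2.75]
p(-2.8125) = -0.2219 < 0, so the root lies in [-2.8125, -2.75]
p(-2.78125) = 0.2787 > 0, so the root lies in [-2.8125, -2.78125]
p(-2.796875) = 0.0326 > 0, so the root lies in [-2.8125, -2.796875]
p(-2.8046875) = -0.0936 < 0, so the root lies in [-2.8046875, -2.796875]

++--++-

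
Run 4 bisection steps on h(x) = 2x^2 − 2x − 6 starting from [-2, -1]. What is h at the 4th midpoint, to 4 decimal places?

0.0703

x = -1.5 gives h = 1.5, positive; keep [-1.5, -1]
x = -1.25 gives h = -0.375, negative; keep [-1.5, -1.25]
x = -1.375 gives h = 0.53125, positive; keep [-1.375, -1.25]
x = -1.3125 gives h = 0.0703, positive; keep [-1.3125, -1.25]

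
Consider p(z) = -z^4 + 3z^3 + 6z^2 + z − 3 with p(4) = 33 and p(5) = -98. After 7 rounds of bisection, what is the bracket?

p(4.5) = -13.6875 < 0, so the root lies in [4, 4.5]
p(4.25) = 13.667969 > 0, so the root lies in [4.25, 4.5]
p(4.375) = 1.075928 > 0, so the root lies in [4.375, 4.5]
p(4.4375) = -6.0237 < 0, so the root lies in [4.375, 4.4375]
p(4.40625) = -2.4047 < 0, so the root lies in [4.375, 4.40625]
p(4.390625) = -0.6473 < 0, so the root lies in [4.375, 4.390625]
p(4.3828125) = 0.2186 > 0, so the root lies in [4.3828125, 4.390625]

[4.3828125, 4.390625]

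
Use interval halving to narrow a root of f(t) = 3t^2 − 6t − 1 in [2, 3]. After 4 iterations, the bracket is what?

[2.125, 2.1875]

m = 2.5, f(m) = 2.75 (+); new bracket [2, 2.5]
m = 2.25, f(m) = 0.6875 (+); new bracket [2, 2.25]
m = 2.125, f(m) = -0.203125 (−); new bracket [2.125, 2.25]
m = 2.1875, f(m) = 0.2305 (+); new bracket [2.125, 2.1875]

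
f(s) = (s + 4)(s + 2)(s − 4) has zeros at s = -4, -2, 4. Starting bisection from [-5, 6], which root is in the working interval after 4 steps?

4

m = 0.5, f(m) = -39.375 (−); new bracket [0.5, 6]
m = 3.25, f(m) = -28.546875 (−); new bracket [3.25, 6]
m = 4.625, f(m) = 35.712891 (+); new bracket [3.25, 4.625]
m = 3.9375, f(m) = -2.9456 (−); new bracket [3.9375, 4.625]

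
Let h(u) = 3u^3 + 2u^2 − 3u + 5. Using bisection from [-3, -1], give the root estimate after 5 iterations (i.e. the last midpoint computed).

m = -2, h(m) = -5 (−); new bracket [-2, -1]
m = -1.5, h(m) = 3.875 (+); new bracket [-2, -1.5]
m = -1.75, h(m) = 0.296875 (+); new bracket [-2, -1.75]
m = -1.875, h(m) = -2.1191 (−); new bracket [-1.875, -1.75]
m = -1.8125, h(m) = -0.8552 (−); new bracket [-1.8125, -1.75]

-1.8125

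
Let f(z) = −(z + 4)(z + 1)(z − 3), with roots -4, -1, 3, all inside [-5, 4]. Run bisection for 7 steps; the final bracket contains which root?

3

midpoint -0.5: f = 6.125 > 0 → [-0.5, 4]
midpoint 1.75: f = 19.765625 > 0 → [1.75, 4]
midpoint 2.875: f = 3.330078 > 0 → [2.875, 4]
midpoint 3.4375: f = -14.4392 < 0 → [2.875, 3.4375]
midpoint 3.15625: f = -4.6474 < 0 → [2.875, 3.15625]
midpoint 3.015625: f = -0.4402 < 0 → [2.875, 3.015625]
midpoint 2.9453125: f = 1.4985 > 0 → [2.9453125, 3.015625]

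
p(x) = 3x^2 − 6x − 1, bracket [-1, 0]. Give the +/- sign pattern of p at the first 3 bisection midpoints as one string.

p(-0.5) = 2.75 > 0, so the root lies in [-0.5, 0]
p(-0.25) = 0.6875 > 0, so the root lies in [-0.25, 0]
p(-0.125) = -0.203125 < 0, so the root lies in [-0.25, -0.125]

++-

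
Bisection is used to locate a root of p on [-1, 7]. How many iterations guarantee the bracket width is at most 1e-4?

17

Width after n steps is 8/2^n. Need 2^n ≥ 8/1e-4 = 80000.
2^16 = 65536 < 80000 ≤ 2^17 = 131072, so n = 17.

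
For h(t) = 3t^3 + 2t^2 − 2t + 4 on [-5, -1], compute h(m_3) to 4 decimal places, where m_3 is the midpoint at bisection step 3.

1.3750

midpoint -3: h = -53 < 0 → [-3, -1]
midpoint -2: h = -8 < 0 → [-2, -1]
midpoint -1.5: h = 1.375 > 0 → [-2, -1.5]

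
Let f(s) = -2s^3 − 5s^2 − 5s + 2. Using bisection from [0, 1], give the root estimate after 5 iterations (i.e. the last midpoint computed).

s = 0.5 gives f = -2, negative; keep [0, 0.5]
s = 0.25 gives f = 0.40625, positive; keep [0.25, 0.5]
s = 0.375 gives f = -0.683594, negative; keep [0.25, 0.375]
s = 0.3125 gives f = -0.1118, negative; keep [0.25, 0.3125]
s = 0.28125 gives f = 0.1537, positive; keep [0.28125, 0.3125]

0.28125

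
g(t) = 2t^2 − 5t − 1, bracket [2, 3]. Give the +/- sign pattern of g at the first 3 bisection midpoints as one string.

g(2.5) = -1 < 0, so the root lies in [2.5, 3]
g(2.75) = 0.375 > 0, so the root lies in [2.5, 2.75]
g(2.625) = -0.34375 < 0, so the root lies in [2.625, 2.75]

-+-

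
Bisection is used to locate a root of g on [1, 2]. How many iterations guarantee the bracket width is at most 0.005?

8

Width after n steps is 1/2^n. Need 2^n ≥ 1/0.005 = 200.
2^7 = 128 < 200 ≤ 2^8 = 256, so n = 8.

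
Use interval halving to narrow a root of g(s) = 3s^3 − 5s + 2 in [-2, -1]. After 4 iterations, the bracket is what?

m = -1.5, g(m) = -0.625 (−); new bracket [-1.5, -1]
m = -1.25, g(m) = 2.390625 (+); new bracket [-1.5, -1.25]
m = -1.375, g(m) = 1.076172 (+); new bracket [-1.5, -1.375]
m = -1.4375, g(m) = 0.2761 (+); new bracket [-1.5, -1.4375]

[-1.5, -1.4375]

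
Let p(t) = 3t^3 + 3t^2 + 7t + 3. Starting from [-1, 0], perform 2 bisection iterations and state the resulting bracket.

[-0.5, -0.25]

midpoint -0.5: p = -0.125 < 0 → [-0.5, 0]
midpoint -0.25: p = 1.390625 > 0 → [-0.5, -0.25]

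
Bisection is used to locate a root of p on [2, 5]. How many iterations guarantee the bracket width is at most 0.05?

6

Width after n steps is 3/2^n. Need 2^n ≥ 3/0.05 = 60.
2^5 = 32 < 60 ≤ 2^6 = 64, so n = 6.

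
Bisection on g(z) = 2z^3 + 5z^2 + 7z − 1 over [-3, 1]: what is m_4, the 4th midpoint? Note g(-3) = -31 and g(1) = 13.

g(-1) = -5 < 0, so the root lies in [-1, 1]
g(0) = -1 < 0, so the root lies in [0, 1]
g(0.5) = 4 > 0, so the root lies in [0, 0.5]
g(0.25) = 1.0938 > 0, so the root lies in [0, 0.25]

0.25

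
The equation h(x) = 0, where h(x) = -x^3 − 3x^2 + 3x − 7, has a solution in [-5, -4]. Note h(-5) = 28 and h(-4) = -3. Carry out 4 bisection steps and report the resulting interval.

[-4.1875, -4.125]

x = -4.5 gives h = 9.875, positive; keep [-4.5, -4]
x = -4.25 gives h = 2.828125, positive; keep [-4.25, -4]
x = -4.125 gives h = -0.232422, negative; keep [-4.25, -4.125]
x = -4.1875 gives h = 1.2605, positive; keep [-4.1875, -4.125]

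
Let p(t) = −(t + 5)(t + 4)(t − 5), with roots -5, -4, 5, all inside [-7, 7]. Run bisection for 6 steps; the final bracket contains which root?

5

t = 0 gives p = 100, positive; keep [0, 7]
t = 3.5 gives p = 95.625, positive; keep [3.5, 7]
t = 5.25 gives p = -23.703125, negative; keep [3.5, 5.25]
t = 4.375 gives p = 49.0723, positive; keep [4.375, 5.25]
t = 4.8125 gives p = 16.2136, positive; keep [4.8125, 5.25]
t = 5.03125 gives p = -2.8311, negative; keep [4.8125, 5.03125]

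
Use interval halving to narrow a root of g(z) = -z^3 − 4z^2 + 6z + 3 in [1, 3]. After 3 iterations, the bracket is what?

z = 2 gives g = -9, negative; keep [1, 2]
z = 1.5 gives g = -0.375, negative; keep [1, 1.5]
z = 1.25 gives g = 2.296875, positive; keep [1.25, 1.5]

[1.25, 1.5]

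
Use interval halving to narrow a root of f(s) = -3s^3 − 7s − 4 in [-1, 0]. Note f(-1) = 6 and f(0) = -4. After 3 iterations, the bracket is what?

[-0.625, -0.5]

midpoint -0.5: f = -0.125 < 0 → [-1, -0.5]
midpoint -0.75: f = 2.515625 > 0 → [-0.75, -0.5]
midpoint -0.625: f = 1.107422 > 0 → [-0.625, -0.5]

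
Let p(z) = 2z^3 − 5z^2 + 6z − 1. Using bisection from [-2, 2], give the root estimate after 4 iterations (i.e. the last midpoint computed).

z = 0 gives p = -1, negative; keep [0, 2]
z = 1 gives p = 2, positive; keep [0, 1]
z = 0.5 gives p = 1, positive; keep [0, 0.5]
z = 0.25 gives p = 0.2188, positive; keep [0, 0.25]

0.25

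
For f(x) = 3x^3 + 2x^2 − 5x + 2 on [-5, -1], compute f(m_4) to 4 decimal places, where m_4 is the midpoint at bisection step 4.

f(-3) = -46 < 0, so the root lies in [-3, -1]
f(-2) = -4 < 0, so the root lies in [-2, -1]
f(-1.5) = 3.875 > 0, so the root lies in [-2, -1.5]
f(-1.75) = 0.7969 > 0, so the root lies in [-2, -1.75]

0.7969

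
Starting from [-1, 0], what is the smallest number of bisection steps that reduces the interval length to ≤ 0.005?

Width after n steps is 1/2^n. Need 2^n ≥ 1/0.005 = 200.
2^7 = 128 < 200 ≤ 2^8 = 256, so n = 8.

8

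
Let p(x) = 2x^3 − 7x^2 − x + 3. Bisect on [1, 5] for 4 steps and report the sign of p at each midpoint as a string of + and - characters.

p(3) = -9 < 0, so the root lies in [3, 5]
p(4) = 15 > 0, so the root lies in [3, 4]
p(3.5) = -0.5 < 0, so the root lies in [3.5, 4]
p(3.75) = 6.2812 > 0, so the root lies in [3.5, 3.75]

-+-+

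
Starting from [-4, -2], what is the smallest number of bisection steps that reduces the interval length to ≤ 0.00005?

Width after n steps is 2/2^n. Need 2^n ≥ 2/0.00005 = 40000.
2^15 = 32768 < 40000 ≤ 2^16 = 65536, so n = 16.

16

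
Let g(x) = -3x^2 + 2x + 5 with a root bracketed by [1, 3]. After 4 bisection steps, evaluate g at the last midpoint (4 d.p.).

x = 2 gives g = -3, negative; keep [1, 2]
x = 1.5 gives g = 1.25, positive; keep [1.5, 2]
x = 1.75 gives g = -0.6875, negative; keep [1.5, 1.75]
x = 1.625 gives g = 0.3281, positive; keep [1.625, 1.75]

0.3281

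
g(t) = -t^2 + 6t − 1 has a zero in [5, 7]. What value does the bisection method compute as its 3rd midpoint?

5.75

midpoint 6: g = -1 < 0 → [5, 6]
midpoint 5.5: g = 1.75 > 0 → [5.5, 6]
midpoint 5.75: g = 0.4375 > 0 → [5.75, 6]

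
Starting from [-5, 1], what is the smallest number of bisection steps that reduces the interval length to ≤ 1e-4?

16

Width after n steps is 6/2^n. Need 2^n ≥ 6/1e-4 = 60000.
2^15 = 32768 < 60000 ≤ 2^16 = 65536, so n = 16.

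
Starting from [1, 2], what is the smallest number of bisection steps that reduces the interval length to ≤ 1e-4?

Width after n steps is 1/2^n. Need 2^n ≥ 1/1e-4 = 10000.
2^13 = 8192 < 10000 ≤ 2^14 = 16384, so n = 14.

14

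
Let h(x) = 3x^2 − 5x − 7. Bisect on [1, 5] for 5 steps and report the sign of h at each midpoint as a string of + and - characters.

x = 3 gives h = 5, positive; keep [1, 3]
x = 2 gives h = -5, negative; keep [2, 3]
x = 2.5 gives h = -0.75, negative; keep [2.5, 3]
x = 2.75 gives h = 1.9375, positive; keep [2.5, 2.75]
x = 2.625 gives h = 0.5469, positive; keep [2.5, 2.625]

+--++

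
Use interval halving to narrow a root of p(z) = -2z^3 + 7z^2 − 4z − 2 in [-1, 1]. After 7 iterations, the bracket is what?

z = 0 gives p = -2, negative; keep [-1, 0]
z = -0.5 gives p = 2, positive; keep [-0.5, 0]
z = -0.25 gives p = -0.53125, negative; keep [-0.5, -0.25]
z = -0.375 gives p = 0.5898, positive; keep [-0.375, -0.25]
z = -0.3125 gives p = -0.0054, negative; keep [-0.375, -0.3125]
z = -0.34375 gives p = 0.2834, positive; keep [-0.34375, -0.3125]
z = -0.328125 gives p = 0.1368, positive; keep [-0.328125, -0.3125]

[-0.328125, -0.3125]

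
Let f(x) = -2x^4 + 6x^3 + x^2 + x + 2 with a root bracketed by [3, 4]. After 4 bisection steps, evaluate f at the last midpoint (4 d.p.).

midpoint 3.5: f = -25.125 < 0 → [3, 3.5]
midpoint 3.25: f = -1.351562 < 0 → [3, 3.25]
midpoint 3.125: f = 7.26123 > 0 → [3.125, 3.25]
midpoint 3.1875: f = 3.2031 > 0 → [3.1875, 3.25]

3.2031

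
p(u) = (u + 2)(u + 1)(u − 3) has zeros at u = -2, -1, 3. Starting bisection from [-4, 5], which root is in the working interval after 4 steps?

3

p(0.5) = -9.375 < 0, so the root lies in [0.5, 5]
p(2.75) = -4.453125 < 0, so the root lies in [2.75, 5]
p(3.875) = 25.060547 > 0, so the root lies in [2.75, 3.875]
p(3.3125) = 7.1594 > 0, so the root lies in [2.75, 3.3125]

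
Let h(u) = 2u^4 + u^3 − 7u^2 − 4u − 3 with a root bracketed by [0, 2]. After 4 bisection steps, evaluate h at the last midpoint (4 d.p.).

-3.7983

u = 1 gives h = -11, negative; keep [1, 2]
u = 1.5 gives h = -11.25, negative; keep [1.5, 2]
u = 1.75 gives h = -7.320312, negative; keep [1.75, 2]
u = 1.875 gives h = -3.7983, negative; keep [1.875, 2]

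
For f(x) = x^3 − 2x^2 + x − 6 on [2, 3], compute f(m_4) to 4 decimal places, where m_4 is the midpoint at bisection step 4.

0.2561

x = 2.5 gives f = -0.375, negative; keep [2.5, 3]
x = 2.75 gives f = 2.421875, positive; keep [2.5, 2.75]
x = 2.625 gives f = 0.931641, positive; keep [2.5, 2.625]
x = 2.5625 gives f = 0.2561, positive; keep [2.5, 2.5625]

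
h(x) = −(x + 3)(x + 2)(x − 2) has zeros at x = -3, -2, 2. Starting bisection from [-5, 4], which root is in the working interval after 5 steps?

2

midpoint -0.5: h = 9.375 > 0 → [-0.5, 4]
midpoint 1.75: h = 4.453125 > 0 → [1.75, 4]
midpoint 2.875: h = -25.060547 < 0 → [1.75, 2.875]
midpoint 2.3125: h = -7.1594 < 0 → [1.75, 2.3125]
midpoint 2.03125: h = -0.6338 < 0 → [1.75, 2.03125]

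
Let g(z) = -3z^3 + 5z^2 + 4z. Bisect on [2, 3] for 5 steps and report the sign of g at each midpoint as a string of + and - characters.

midpoint 2.5: g = -5.625 < 0 → [2, 2.5]
midpoint 2.25: g = 0.140625 > 0 → [2.25, 2.5]
midpoint 2.375: g = -2.486328 < 0 → [2.25, 2.375]
midpoint 2.3125: g = -1.1111 < 0 → [2.25, 2.3125]
midpoint 2.28125: g = -0.4701 < 0 → [2.25, 2.28125]

-+---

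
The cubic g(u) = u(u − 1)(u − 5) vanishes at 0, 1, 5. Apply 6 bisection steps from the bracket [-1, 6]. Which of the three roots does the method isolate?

5

g(2.5) = -9.375 < 0, so the root lies in [2.5, 6]
g(4.25) = -10.359375 < 0, so the root lies in [4.25, 6]
g(5.125) = 2.642578 > 0, so the root lies in [4.25, 5.125]
g(4.6875) = -5.4016 < 0, so the root lies in [4.6875, 5.125]
g(4.90625) = -1.7967 < 0, so the root lies in [4.90625, 5.125]
g(5.015625) = 0.3147 > 0, so the root lies in [4.90625, 5.015625]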